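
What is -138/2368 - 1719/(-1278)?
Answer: 108173/84064 ≈ 1.2868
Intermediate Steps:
-138/2368 - 1719/(-1278) = -138*1/2368 - 1719*(-1/1278) = -69/1184 + 191/142 = 108173/84064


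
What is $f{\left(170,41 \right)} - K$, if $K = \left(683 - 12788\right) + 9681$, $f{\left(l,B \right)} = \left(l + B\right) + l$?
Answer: $2805$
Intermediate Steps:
$f{\left(l,B \right)} = B + 2 l$ ($f{\left(l,B \right)} = \left(B + l\right) + l = B + 2 l$)
$K = -2424$ ($K = -12105 + 9681 = -2424$)
$f{\left(170,41 \right)} - K = \left(41 + 2 \cdot 170\right) - -2424 = \left(41 + 340\right) + 2424 = 381 + 2424 = 2805$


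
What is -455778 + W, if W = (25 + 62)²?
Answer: -448209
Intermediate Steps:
W = 7569 (W = 87² = 7569)
-455778 + W = -455778 + 7569 = -448209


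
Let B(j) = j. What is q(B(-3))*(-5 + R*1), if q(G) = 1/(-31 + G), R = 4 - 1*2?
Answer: 3/34 ≈ 0.088235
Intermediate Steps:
R = 2 (R = 4 - 2 = 2)
q(B(-3))*(-5 + R*1) = (-5 + 2*1)/(-31 - 3) = (-5 + 2)/(-34) = -1/34*(-3) = 3/34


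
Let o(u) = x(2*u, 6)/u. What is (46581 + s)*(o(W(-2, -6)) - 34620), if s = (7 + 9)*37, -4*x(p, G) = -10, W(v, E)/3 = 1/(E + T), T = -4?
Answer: -4900567105/3 ≈ -1.6335e+9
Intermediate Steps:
W(v, E) = 3/(-4 + E) (W(v, E) = 3/(E - 4) = 3/(-4 + E))
x(p, G) = 5/2 (x(p, G) = -1/4*(-10) = 5/2)
s = 592 (s = 16*37 = 592)
o(u) = 5/(2*u)
(46581 + s)*(o(W(-2, -6)) - 34620) = (46581 + 592)*(5/(2*((3/(-4 - 6)))) - 34620) = 47173*(5/(2*((3/(-10)))) - 34620) = 47173*(5/(2*((3*(-1/10)))) - 34620) = 47173*(5/(2*(-3/10)) - 34620) = 47173*((5/2)*(-10/3) - 34620) = 47173*(-25/3 - 34620) = 47173*(-103885/3) = -4900567105/3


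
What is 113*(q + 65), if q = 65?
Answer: 14690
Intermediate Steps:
113*(q + 65) = 113*(65 + 65) = 113*130 = 14690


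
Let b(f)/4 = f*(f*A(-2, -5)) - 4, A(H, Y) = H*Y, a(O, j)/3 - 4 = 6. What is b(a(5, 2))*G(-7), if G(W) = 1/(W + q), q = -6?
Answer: -2768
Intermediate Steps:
a(O, j) = 30 (a(O, j) = 12 + 3*6 = 12 + 18 = 30)
G(W) = 1/(-6 + W) (G(W) = 1/(W - 6) = 1/(-6 + W))
b(f) = -16 + 40*f² (b(f) = 4*(f*(f*(-2*(-5))) - 4) = 4*(f*(f*10) - 4) = 4*(f*(10*f) - 4) = 4*(10*f² - 4) = 4*(-4 + 10*f²) = -16 + 40*f²)
b(a(5, 2))*G(-7) = (-16 + 40*30²)/(-6 - 7) = (-16 + 40*900)/(-13) = (-16 + 36000)*(-1/13) = 35984*(-1/13) = -2768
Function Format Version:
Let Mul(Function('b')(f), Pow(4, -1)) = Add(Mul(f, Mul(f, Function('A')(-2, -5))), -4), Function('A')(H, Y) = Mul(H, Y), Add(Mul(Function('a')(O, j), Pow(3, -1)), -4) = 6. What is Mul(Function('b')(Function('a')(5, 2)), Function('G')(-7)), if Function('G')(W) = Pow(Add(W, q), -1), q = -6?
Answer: -2768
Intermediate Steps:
Function('a')(O, j) = 30 (Function('a')(O, j) = Add(12, Mul(3, 6)) = Add(12, 18) = 30)
Function('G')(W) = Pow(Add(-6, W), -1) (Function('G')(W) = Pow(Add(W, -6), -1) = Pow(Add(-6, W), -1))
Function('b')(f) = Add(-16, Mul(40, Pow(f, 2))) (Function('b')(f) = Mul(4, Add(Mul(f, Mul(f, Mul(-2, -5))), -4)) = Mul(4, Add(Mul(f, Mul(f, 10)), -4)) = Mul(4, Add(Mul(f, Mul(10, f)), -4)) = Mul(4, Add(Mul(10, Pow(f, 2)), -4)) = Mul(4, Add(-4, Mul(10, Pow(f, 2)))) = Add(-16, Mul(40, Pow(f, 2))))
Mul(Function('b')(Function('a')(5, 2)), Function('G')(-7)) = Mul(Add(-16, Mul(40, Pow(30, 2))), Pow(Add(-6, -7), -1)) = Mul(Add(-16, Mul(40, 900)), Pow(-13, -1)) = Mul(Add(-16, 36000), Rational(-1, 13)) = Mul(35984, Rational(-1, 13)) = -2768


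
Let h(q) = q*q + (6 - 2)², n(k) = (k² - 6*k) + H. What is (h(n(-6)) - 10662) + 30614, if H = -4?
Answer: 24592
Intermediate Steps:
n(k) = -4 + k² - 6*k (n(k) = (k² - 6*k) - 4 = -4 + k² - 6*k)
h(q) = 16 + q² (h(q) = q² + 4² = q² + 16 = 16 + q²)
(h(n(-6)) - 10662) + 30614 = ((16 + (-4 + (-6)² - 6*(-6))²) - 10662) + 30614 = ((16 + (-4 + 36 + 36)²) - 10662) + 30614 = ((16 + 68²) - 10662) + 30614 = ((16 + 4624) - 10662) + 30614 = (4640 - 10662) + 30614 = -6022 + 30614 = 24592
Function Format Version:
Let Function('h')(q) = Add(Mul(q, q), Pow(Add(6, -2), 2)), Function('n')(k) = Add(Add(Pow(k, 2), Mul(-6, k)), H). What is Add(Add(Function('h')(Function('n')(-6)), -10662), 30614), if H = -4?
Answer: 24592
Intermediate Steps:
Function('n')(k) = Add(-4, Pow(k, 2), Mul(-6, k)) (Function('n')(k) = Add(Add(Pow(k, 2), Mul(-6, k)), -4) = Add(-4, Pow(k, 2), Mul(-6, k)))
Function('h')(q) = Add(16, Pow(q, 2)) (Function('h')(q) = Add(Pow(q, 2), Pow(4, 2)) = Add(Pow(q, 2), 16) = Add(16, Pow(q, 2)))
Add(Add(Function('h')(Function('n')(-6)), -10662), 30614) = Add(Add(Add(16, Pow(Add(-4, Pow(-6, 2), Mul(-6, -6)), 2)), -10662), 30614) = Add(Add(Add(16, Pow(Add(-4, 36, 36), 2)), -10662), 30614) = Add(Add(Add(16, Pow(68, 2)), -10662), 30614) = Add(Add(Add(16, 4624), -10662), 30614) = Add(Add(4640, -10662), 30614) = Add(-6022, 30614) = 24592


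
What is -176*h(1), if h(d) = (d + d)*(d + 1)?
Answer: -704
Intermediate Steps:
h(d) = 2*d*(1 + d) (h(d) = (2*d)*(1 + d) = 2*d*(1 + d))
-176*h(1) = -352*(1 + 1) = -352*2 = -176*4 = -704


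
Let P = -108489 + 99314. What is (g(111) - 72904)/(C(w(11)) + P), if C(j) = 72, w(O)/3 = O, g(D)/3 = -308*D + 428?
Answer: 174184/9103 ≈ 19.135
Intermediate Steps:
g(D) = 1284 - 924*D (g(D) = 3*(-308*D + 428) = 3*(428 - 308*D) = 1284 - 924*D)
w(O) = 3*O
P = -9175
(g(111) - 72904)/(C(w(11)) + P) = ((1284 - 924*111) - 72904)/(72 - 9175) = ((1284 - 102564) - 72904)/(-9103) = (-101280 - 72904)*(-1/9103) = -174184*(-1/9103) = 174184/9103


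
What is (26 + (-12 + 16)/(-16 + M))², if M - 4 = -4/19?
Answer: 2217121/3364 ≈ 659.07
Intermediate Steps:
M = 72/19 (M = 4 - 4/19 = 72/19 ≈ 3.7895)
(26 + (-12 + 16)/(-16 + M))² = (26 + (-12 + 16)/(-16 + 72/19))² = (26 + 4/(-232/19))² = (26 + 4*(-19/232))² = (26 - 19/58)² = (1489/58)² = 2217121/3364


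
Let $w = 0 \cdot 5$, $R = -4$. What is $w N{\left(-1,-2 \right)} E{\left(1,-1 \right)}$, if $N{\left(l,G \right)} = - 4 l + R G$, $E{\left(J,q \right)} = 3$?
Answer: $0$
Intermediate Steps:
$w = 0$
$N{\left(l,G \right)} = - 4 G - 4 l$ ($N{\left(l,G \right)} = - 4 l - 4 G = - 4 G - 4 l$)
$w N{\left(-1,-2 \right)} E{\left(1,-1 \right)} = 0 \left(\left(-4\right) \left(-2\right) - -4\right) 3 = 0 \left(8 + 4\right) 3 = 0 \cdot 12 \cdot 3 = 0 \cdot 3 = 0$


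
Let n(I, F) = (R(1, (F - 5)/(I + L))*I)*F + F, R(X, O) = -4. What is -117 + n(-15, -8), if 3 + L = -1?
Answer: -605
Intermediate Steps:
L = -4 (L = -3 - 1 = -4)
n(I, F) = F - 4*F*I (n(I, F) = (-4*I)*F + F = -4*F*I + F = F - 4*F*I)
-117 + n(-15, -8) = -117 - 8*(1 - 4*(-15)) = -117 - 8*(1 + 60) = -117 - 8*61 = -117 - 488 = -605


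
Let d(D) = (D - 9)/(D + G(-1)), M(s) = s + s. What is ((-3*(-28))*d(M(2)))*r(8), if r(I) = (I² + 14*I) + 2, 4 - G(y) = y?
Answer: -24920/3 ≈ -8306.7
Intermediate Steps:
M(s) = 2*s
G(y) = 4 - y
r(I) = 2 + I² + 14*I
d(D) = (-9 + D)/(5 + D) (d(D) = (D - 9)/(D + (4 - 1*(-1))) = (-9 + D)/(D + (4 + 1)) = (-9 + D)/(D + 5) = (-9 + D)/(5 + D))
((-3*(-28))*d(M(2)))*r(8) = ((-3*(-28))*((-9 + 2*2)/(5 + 2*2)))*(2 + 8² + 14*8) = (84*((-9 + 4)/(5 + 4)))*(2 + 64 + 112) = (84*(-5/9))*178 = -140/3*178 = -24920/3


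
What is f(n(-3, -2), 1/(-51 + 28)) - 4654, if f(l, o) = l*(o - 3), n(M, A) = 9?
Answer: -107672/23 ≈ -4681.4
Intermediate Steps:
f(l, o) = l*(-3 + o)
f(n(-3, -2), 1/(-51 + 28)) - 4654 = 9*(-3 + 1/(-51 + 28)) - 4654 = 9*(-3 + 1/(-23)) - 4654 = 9*(-3 - 1/23) - 4654 = 9*(-70/23) - 4654 = -630/23 - 4654 = -107672/23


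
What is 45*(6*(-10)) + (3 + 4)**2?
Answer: -2651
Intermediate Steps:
45*(6*(-10)) + (3 + 4)**2 = 45*(-60) + 7**2 = -2700 + 49 = -2651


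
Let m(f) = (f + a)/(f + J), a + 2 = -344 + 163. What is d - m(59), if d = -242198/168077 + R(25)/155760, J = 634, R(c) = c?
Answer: -257424721/203997456 ≈ -1.2619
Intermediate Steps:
a = -183 (a = -2 + (-344 + 163) = -2 - 181 = -183)
d = -7544111711/5235934704 (d = -242198/168077 + 25/155760 = -242198*1/168077 + 25*(1/155760) = -242198/168077 + 5/31152 = -7544111711/5235934704 ≈ -1.4408)
m(f) = (-183 + f)/(634 + f) (m(f) = (f - 183)/(f + 634) = (-183 + f)/(634 + f))
d - m(59) = -7544111711/5235934704 - (-183 + 59)/(634 + 59) = -7544111711/5235934704 - (-124)/693 = -7544111711/5235934704 - 1*(-124/693) = -7544111711/5235934704 + 124/693 = -257424721/203997456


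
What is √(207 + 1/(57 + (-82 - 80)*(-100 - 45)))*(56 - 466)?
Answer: -410*√114773493810/23547 ≈ -5898.9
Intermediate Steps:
√(207 + 1/(57 + (-82 - 80)*(-100 - 45)))*(56 - 466) = √(207 + 1/(57 - 162*(-145)))*(-410) = √(207 + 1/(57 + 23490))*(-410) = √(207 + 1/23547)*(-410) = √(4874230/23547)*(-410) = (√114773493810/23547)*(-410) = -410*√114773493810/23547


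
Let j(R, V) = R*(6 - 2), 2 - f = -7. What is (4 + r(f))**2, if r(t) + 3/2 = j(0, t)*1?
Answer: 25/4 ≈ 6.2500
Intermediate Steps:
f = 9 (f = 2 - 1*(-7) = 2 + 7 = 9)
j(R, V) = 4*R (j(R, V) = R*4 = 4*R)
r(t) = -3/2 (r(t) = -3/2 + (4*0)*1 = -3/2 + 0*1 = -3/2 + 0 = -3/2)
(4 + r(f))**2 = (4 - 3/2)**2 = (5/2)**2 = 25/4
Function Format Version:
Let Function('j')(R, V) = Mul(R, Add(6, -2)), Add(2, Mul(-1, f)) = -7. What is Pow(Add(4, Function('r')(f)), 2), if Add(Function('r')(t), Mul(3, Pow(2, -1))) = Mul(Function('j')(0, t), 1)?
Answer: Rational(25, 4) ≈ 6.2500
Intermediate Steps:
f = 9 (f = Add(2, Mul(-1, -7)) = Add(2, 7) = 9)
Function('j')(R, V) = Mul(4, R) (Function('j')(R, V) = Mul(R, 4) = Mul(4, R))
Function('r')(t) = Rational(-3, 2) (Function('r')(t) = Add(Rational(-3, 2), Mul(Mul(4, 0), 1)) = Add(Rational(-3, 2), Mul(0, 1)) = Add(Rational(-3, 2), 0) = Rational(-3, 2))
Pow(Add(4, Function('r')(f)), 2) = Pow(Add(4, Rational(-3, 2)), 2) = Pow(Rational(5, 2), 2) = Rational(25, 4)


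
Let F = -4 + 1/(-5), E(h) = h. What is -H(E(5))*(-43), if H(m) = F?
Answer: -903/5 ≈ -180.60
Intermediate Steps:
F = -21/5 (F = -4 - ⅕ = -21/5 ≈ -4.2000)
H(m) = -21/5
-H(E(5))*(-43) = -1*(-21/5)*(-43) = (21/5)*(-43) = -903/5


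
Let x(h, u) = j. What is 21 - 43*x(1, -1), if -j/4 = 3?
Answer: 537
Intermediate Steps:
j = -12 (j = -4*3 = -12)
x(h, u) = -12
21 - 43*x(1, -1) = 21 - 43*(-12) = 21 + 516 = 537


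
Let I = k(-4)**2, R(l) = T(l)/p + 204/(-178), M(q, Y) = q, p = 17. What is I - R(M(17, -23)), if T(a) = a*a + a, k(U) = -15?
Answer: 18525/89 ≈ 208.15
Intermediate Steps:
T(a) = a + a**2 (T(a) = a**2 + a = a + a**2)
R(l) = -102/89 + l*(1 + l)/17 (R(l) = (l*(1 + l))/17 + 204/(-178) = (l*(1 + l))*(1/17) + 204*(-1/178) = l*(1 + l)/17 - 102/89 = -102/89 + l*(1 + l)/17)
I = 225 (I = (-15)**2 = 225)
I - R(M(17, -23)) = 225 - (-102/89 + (1/17)*17*(1 + 17)) = 225 - (-102/89 + (1/17)*17*18) = 225 - (-102/89 + 18) = 225 - 1*1500/89 = 225 - 1500/89 = 18525/89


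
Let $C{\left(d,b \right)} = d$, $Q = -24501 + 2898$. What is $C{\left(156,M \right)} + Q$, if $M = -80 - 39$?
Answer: $-21447$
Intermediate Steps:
$Q = -21603$
$M = -119$ ($M = -80 - 39 = -119$)
$C{\left(156,M \right)} + Q = 156 - 21603 = -21447$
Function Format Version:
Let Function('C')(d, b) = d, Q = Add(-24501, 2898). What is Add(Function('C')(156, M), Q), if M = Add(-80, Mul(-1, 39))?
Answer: -21447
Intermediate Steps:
Q = -21603
M = -119 (M = Add(-80, -39) = -119)
Add(Function('C')(156, M), Q) = Add(156, -21603) = -21447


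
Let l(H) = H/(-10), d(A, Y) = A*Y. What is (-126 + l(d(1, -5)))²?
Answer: 63001/4 ≈ 15750.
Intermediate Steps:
l(H) = -H/10 (l(H) = H*(-⅒) = -H/10)
(-126 + l(d(1, -5)))² = (-126 - (-5)/10)² = (-126 - ⅒*(-5))² = (-126 + ½)² = (-251/2)² = 63001/4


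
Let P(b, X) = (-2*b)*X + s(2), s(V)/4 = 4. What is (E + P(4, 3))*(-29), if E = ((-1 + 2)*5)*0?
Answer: 232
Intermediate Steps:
s(V) = 16 (s(V) = 4*4 = 16)
E = 0 (E = (1*5)*0 = 5*0 = 0)
P(b, X) = 16 - 2*X*b (P(b, X) = (-2*b)*X + 16 = -2*X*b + 16 = 16 - 2*X*b)
(E + P(4, 3))*(-29) = (0 + (16 - 2*3*4))*(-29) = (0 + (16 - 24))*(-29) = (0 - 8)*(-29) = -8*(-29) = 232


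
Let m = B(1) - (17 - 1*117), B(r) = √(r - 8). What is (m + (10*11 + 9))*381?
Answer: 83439 + 381*I*√7 ≈ 83439.0 + 1008.0*I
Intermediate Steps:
B(r) = √(-8 + r)
m = 100 + I*√7 (m = √(-8 + 1) - (17 - 1*117) = √(-7) - (17 - 117) = I*√7 - 1*(-100) = I*√7 + 100 = 100 + I*√7 ≈ 100.0 + 2.6458*I)
(m + (10*11 + 9))*381 = ((100 + I*√7) + (10*11 + 9))*381 = ((100 + I*√7) + (110 + 9))*381 = ((100 + I*√7) + 119)*381 = (219 + I*√7)*381 = 83439 + 381*I*√7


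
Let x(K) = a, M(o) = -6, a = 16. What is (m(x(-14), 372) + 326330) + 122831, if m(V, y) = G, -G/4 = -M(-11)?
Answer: 449137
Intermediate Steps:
G = -24 (G = -(-4)*(-6) = -4*6 = -24)
x(K) = 16
m(V, y) = -24
(m(x(-14), 372) + 326330) + 122831 = (-24 + 326330) + 122831 = 326306 + 122831 = 449137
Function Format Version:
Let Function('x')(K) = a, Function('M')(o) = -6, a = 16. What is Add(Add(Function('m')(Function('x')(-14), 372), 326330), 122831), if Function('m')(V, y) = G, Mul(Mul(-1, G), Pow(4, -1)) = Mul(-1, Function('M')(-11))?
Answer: 449137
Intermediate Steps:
G = -24 (G = Mul(-4, Mul(-1, -6)) = Mul(-4, 6) = -24)
Function('x')(K) = 16
Function('m')(V, y) = -24
Add(Add(Function('m')(Function('x')(-14), 372), 326330), 122831) = Add(Add(-24, 326330), 122831) = Add(326306, 122831) = 449137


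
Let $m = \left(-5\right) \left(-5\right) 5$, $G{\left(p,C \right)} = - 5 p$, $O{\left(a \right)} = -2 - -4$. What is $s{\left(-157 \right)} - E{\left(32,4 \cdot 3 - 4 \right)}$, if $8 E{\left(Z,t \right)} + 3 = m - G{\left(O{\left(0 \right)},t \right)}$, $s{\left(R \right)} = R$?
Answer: $- \frac{347}{2} \approx -173.5$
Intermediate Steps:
$O{\left(a \right)} = 2$ ($O{\left(a \right)} = -2 + 4 = 2$)
$m = 125$ ($m = 25 \cdot 5 = 125$)
$E{\left(Z,t \right)} = \frac{33}{2}$ ($E{\left(Z,t \right)} = - \frac{3}{8} + \frac{125 - \left(-5\right) 2}{8} = - \frac{3}{8} + \frac{125 - -10}{8} = - \frac{3}{8} + \frac{125 + 10}{8} = - \frac{3}{8} + \frac{1}{8} \cdot 135 = - \frac{3}{8} + \frac{135}{8} = \frac{33}{2}$)
$s{\left(-157 \right)} - E{\left(32,4 \cdot 3 - 4 \right)} = -157 - \frac{33}{2} = - \frac{347}{2}$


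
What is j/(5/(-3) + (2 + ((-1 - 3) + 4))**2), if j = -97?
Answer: -291/7 ≈ -41.571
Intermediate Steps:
j/(5/(-3) + (2 + ((-1 - 3) + 4))**2) = -97/(5/(-3) + (2 + ((-1 - 3) + 4))**2) = -97/(5*(-1/3) + (2 + (-4 + 4))**2) = -97/(-5/3 + (2 + 0)**2) = -97/(-5/3 + 2**2) = -97/(-5/3 + 4) = -97/7/3 = -97*3/7 = -291/7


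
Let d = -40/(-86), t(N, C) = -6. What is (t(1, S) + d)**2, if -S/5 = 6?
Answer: 56644/1849 ≈ 30.635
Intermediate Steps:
S = -30 (S = -5*6 = -30)
d = 20/43 (d = -40*(-1/86) = 20/43 ≈ 0.46512)
(t(1, S) + d)**2 = (-6 + 20/43)**2 = (-238/43)**2 = 56644/1849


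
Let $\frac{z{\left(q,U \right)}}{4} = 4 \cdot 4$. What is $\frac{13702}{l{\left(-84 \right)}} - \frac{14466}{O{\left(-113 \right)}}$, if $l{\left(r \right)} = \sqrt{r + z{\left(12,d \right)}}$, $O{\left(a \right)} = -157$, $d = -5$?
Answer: $\frac{14466}{157} - \frac{6851 i \sqrt{5}}{5} \approx 92.14 - 3063.9 i$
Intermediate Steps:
$z{\left(q,U \right)} = 64$ ($z{\left(q,U \right)} = 4 \cdot 4 \cdot 4 = 4 \cdot 16 = 64$)
$l{\left(r \right)} = \sqrt{64 + r}$ ($l{\left(r \right)} = \sqrt{r + 64} = \sqrt{64 + r}$)
$\frac{13702}{l{\left(-84 \right)}} - \frac{14466}{O{\left(-113 \right)}} = \frac{13702}{\sqrt{64 - 84}} - \frac{14466}{-157} = \frac{13702}{\sqrt{-20}} - - \frac{14466}{157} = \frac{13702}{2 i \sqrt{5}} + \frac{14466}{157} = 13702 \left(- \frac{i \sqrt{5}}{10}\right) + \frac{14466}{157} = - \frac{6851 i \sqrt{5}}{5} + \frac{14466}{157} = \frac{14466}{157} - \frac{6851 i \sqrt{5}}{5}$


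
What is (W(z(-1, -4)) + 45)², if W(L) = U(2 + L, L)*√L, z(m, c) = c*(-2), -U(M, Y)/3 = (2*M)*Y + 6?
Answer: 1986057 - 89640*√2 ≈ 1.8593e+6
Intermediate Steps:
U(M, Y) = -18 - 6*M*Y (U(M, Y) = -3*((2*M)*Y + 6) = -3*(2*M*Y + 6) = -3*(6 + 2*M*Y) = -18 - 6*M*Y)
z(m, c) = -2*c
W(L) = √L*(-18 - 6*L*(2 + L)) (W(L) = (-18 - 6*(2 + L)*L)*√L = (-18 - 6*L*(2 + L))*√L = √L*(-18 - 6*L*(2 + L)))
(W(z(-1, -4)) + 45)² = (6*√(-2*(-4))*(-3 - (-2*(-4))*(2 - 2*(-4))) + 45)² = (6*√8*(-3 - 1*8*(2 + 8)) + 45)² = (6*(2*√2)*(-3 - 1*8*10) + 45)² = (6*(2*√2)*(-3 - 80) + 45)² = (6*(2*√2)*(-83) + 45)² = (-996*√2 + 45)² = (45 - 996*√2)²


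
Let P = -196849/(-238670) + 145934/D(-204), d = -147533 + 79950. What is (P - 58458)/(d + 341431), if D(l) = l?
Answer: -360129095753/1666662205080 ≈ -0.21608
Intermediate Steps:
d = -67583
P = -4348738823/6086085 (P = -196849/(-238670) + 145934/(-204) = -196849*(-1/238670) + 145934*(-1/204) = 196849/238670 - 72967/102 = -4348738823/6086085 ≈ -714.54)
(P - 58458)/(d + 341431) = (-4348738823/6086085 - 58458)/(-67583 + 341431) = -360129095753/6086085/273848 = -360129095753/6086085*1/273848 = -360129095753/1666662205080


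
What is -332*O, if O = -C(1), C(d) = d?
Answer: 332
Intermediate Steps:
O = -1 (O = -1*1 = -1)
-332*O = -332*(-1) = 332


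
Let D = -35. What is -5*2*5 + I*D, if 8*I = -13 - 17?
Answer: 325/4 ≈ 81.250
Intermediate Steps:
I = -15/4 (I = (-13 - 17)/8 = (⅛)*(-30) = -15/4 ≈ -3.7500)
-5*2*5 + I*D = -5*2*5 - 15/4*(-35) = -10*5 + 525/4 = -50 + 525/4 = 325/4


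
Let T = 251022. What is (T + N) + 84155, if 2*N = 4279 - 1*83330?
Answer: 591303/2 ≈ 2.9565e+5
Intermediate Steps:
N = -79051/2 (N = (4279 - 1*83330)/2 = (4279 - 83330)/2 = (½)*(-79051) = -79051/2 ≈ -39526.)
(T + N) + 84155 = (251022 - 79051/2) + 84155 = 422993/2 + 84155 = 591303/2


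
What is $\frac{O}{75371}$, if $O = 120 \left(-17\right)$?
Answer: $- \frac{2040}{75371} \approx -0.027066$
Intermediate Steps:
$O = -2040$
$\frac{O}{75371} = - \frac{2040}{75371}$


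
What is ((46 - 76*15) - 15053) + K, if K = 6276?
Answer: -9871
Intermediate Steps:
((46 - 76*15) - 15053) + K = ((46 - 76*15) - 15053) + 6276 = ((46 - 1140) - 15053) + 6276 = (-1094 - 15053) + 6276 = -16147 + 6276 = -9871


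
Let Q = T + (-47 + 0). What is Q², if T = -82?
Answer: 16641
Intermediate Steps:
Q = -129 (Q = -82 + (-47 + 0) = -82 - 47 = -129)
Q² = (-129)² = 16641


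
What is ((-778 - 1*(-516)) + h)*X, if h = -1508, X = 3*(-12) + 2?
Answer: 60180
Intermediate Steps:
X = -34 (X = -36 + 2 = -34)
((-778 - 1*(-516)) + h)*X = ((-778 - 1*(-516)) - 1508)*(-34) = ((-778 + 516) - 1508)*(-34) = (-262 - 1508)*(-34) = -1770*(-34) = 60180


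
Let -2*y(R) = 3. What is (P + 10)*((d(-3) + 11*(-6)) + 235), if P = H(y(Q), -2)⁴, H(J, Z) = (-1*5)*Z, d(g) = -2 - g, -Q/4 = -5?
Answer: 1701700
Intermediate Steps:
Q = 20 (Q = -4*(-5) = 20)
y(R) = -3/2 (y(R) = -½*3 = -3/2)
H(J, Z) = -5*Z
P = 10000 (P = (-5*(-2))⁴ = 10⁴ = 10000)
(P + 10)*((d(-3) + 11*(-6)) + 235) = (10000 + 10)*(((-2 - 1*(-3)) + 11*(-6)) + 235) = 10010*(((-2 + 3) - 66) + 235) = 10010*((1 - 66) + 235) = 10010*(-65 + 235) = 10010*170 = 1701700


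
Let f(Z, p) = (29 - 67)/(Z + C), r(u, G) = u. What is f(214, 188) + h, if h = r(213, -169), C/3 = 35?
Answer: 67909/319 ≈ 212.88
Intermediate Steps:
C = 105 (C = 3*35 = 105)
f(Z, p) = -38/(105 + Z) (f(Z, p) = (29 - 67)/(Z + 105) = -38/(105 + Z))
h = 213
f(214, 188) + h = -38/(105 + 214) + 213 = -38/319 + 213 = 67909/319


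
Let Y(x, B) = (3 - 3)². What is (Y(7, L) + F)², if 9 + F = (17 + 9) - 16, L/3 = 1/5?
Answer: 1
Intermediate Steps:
L = ⅗ (L = 3/5 = 3*(⅕) = ⅗ ≈ 0.60000)
Y(x, B) = 0 (Y(x, B) = 0² = 0)
F = 1 (F = -9 + ((17 + 9) - 16) = -9 + (26 - 16) = -9 + 10 = 1)
(Y(7, L) + F)² = (0 + 1)² = 1² = 1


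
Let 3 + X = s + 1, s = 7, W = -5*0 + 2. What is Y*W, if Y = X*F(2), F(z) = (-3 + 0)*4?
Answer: -120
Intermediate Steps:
W = 2 (W = 0 + 2 = 2)
F(z) = -12 (F(z) = -3*4 = -12)
X = 5 (X = -3 + (7 + 1) = -3 + 8 = 5)
Y = -60 (Y = 5*(-12) = -60)
Y*W = -60*2 = -120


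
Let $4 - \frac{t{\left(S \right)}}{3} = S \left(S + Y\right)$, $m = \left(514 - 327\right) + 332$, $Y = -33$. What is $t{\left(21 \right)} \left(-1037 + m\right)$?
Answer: $-397824$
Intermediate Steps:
$m = 519$ ($m = 187 + 332 = 519$)
$t{\left(S \right)} = 12 - 3 S \left(-33 + S\right)$ ($t{\left(S \right)} = 12 - 3 S \left(S - 33\right) = 12 - 3 S \left(-33 + S\right)$)
$t{\left(21 \right)} \left(-1037 + m\right) = \left(12 - 3 \cdot 21^{2} + 99 \cdot 21\right) \left(-1037 + 519\right) = \left(12 - 1323 + 2079\right) \left(-518\right) = 768 \left(-518\right) = -397824$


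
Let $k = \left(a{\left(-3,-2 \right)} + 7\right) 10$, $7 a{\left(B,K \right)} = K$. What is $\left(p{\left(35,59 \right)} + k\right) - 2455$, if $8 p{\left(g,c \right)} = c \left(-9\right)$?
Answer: $- \frac{137437}{56} \approx -2454.2$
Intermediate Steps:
$a{\left(B,K \right)} = \frac{K}{7}$
$p{\left(g,c \right)} = - \frac{9 c}{8}$ ($p{\left(g,c \right)} = \frac{c \left(-9\right)}{8} = \frac{\left(-9\right) c}{8} = - \frac{9 c}{8}$)
$k = \frac{470}{7}$ ($k = \left(\frac{1}{7} \left(-2\right) + 7\right) 10 = \left(- \frac{2}{7} + 7\right) 10 = \frac{47}{7} \cdot 10 = \frac{470}{7} \approx 67.143$)
$\left(p{\left(35,59 \right)} + k\right) - 2455 = \left(\left(- \frac{9}{8}\right) 59 + \frac{470}{7}\right) - 2455 = \left(- \frac{531}{8} + \frac{470}{7}\right) - 2455 = \frac{43}{56} - 2455 = - \frac{137437}{56}$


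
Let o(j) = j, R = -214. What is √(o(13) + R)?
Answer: I*√201 ≈ 14.177*I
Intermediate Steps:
√(o(13) + R) = √(13 - 214) = √(-201) = I*√201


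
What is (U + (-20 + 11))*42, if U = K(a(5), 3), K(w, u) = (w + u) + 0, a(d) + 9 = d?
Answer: -420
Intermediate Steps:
a(d) = -9 + d
K(w, u) = u + w (K(w, u) = (u + w) + 0 = u + w)
U = -1 (U = 3 + (-9 + 5) = 3 - 4 = -1)
(U + (-20 + 11))*42 = (-1 + (-20 + 11))*42 = (-1 - 9)*42 = -10*42 = -420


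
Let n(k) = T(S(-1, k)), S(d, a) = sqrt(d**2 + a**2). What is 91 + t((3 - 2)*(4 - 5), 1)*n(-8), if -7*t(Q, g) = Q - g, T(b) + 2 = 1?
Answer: 635/7 ≈ 90.714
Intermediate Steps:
S(d, a) = sqrt(a**2 + d**2)
T(b) = -1 (T(b) = -2 + 1 = -1)
n(k) = -1
t(Q, g) = -Q/7 + g/7 (t(Q, g) = -(Q - g)/7 = -Q/7 + g/7)
91 + t((3 - 2)*(4 - 5), 1)*n(-8) = 91 + (-(3 - 2)*(4 - 5)/7 + (1/7)*1)*(-1) = 91 + (-(-1)/7 + 1/7)*(-1) = 91 + (-1/7*(-1) + 1/7)*(-1) = 91 + (1/7 + 1/7)*(-1) = 91 + (2/7)*(-1) = 91 - 2/7 = 635/7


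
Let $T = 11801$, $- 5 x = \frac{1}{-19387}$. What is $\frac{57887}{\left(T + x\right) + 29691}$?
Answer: $\frac{5611276345}{4022027021} \approx 1.3951$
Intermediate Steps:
$x = \frac{1}{96935}$ ($x = - \frac{1}{5 \left(-19387\right)} = \left(- \frac{1}{5}\right) \left(- \frac{1}{19387}\right) = \frac{1}{96935} \approx 1.0316 \cdot 10^{-5}$)
$\frac{57887}{\left(T + x\right) + 29691} = \frac{57887}{\left(11801 + \frac{1}{96935}\right) + 29691} = \frac{57887}{\frac{1143929936}{96935} + 29691} = \frac{57887}{\frac{4022027021}{96935}} = 57887 \cdot \frac{96935}{4022027021} = \frac{5611276345}{4022027021}$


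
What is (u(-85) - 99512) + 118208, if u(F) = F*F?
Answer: 25921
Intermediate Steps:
u(F) = F²
(u(-85) - 99512) + 118208 = ((-85)² - 99512) + 118208 = (7225 - 99512) + 118208 = -92287 + 118208 = 25921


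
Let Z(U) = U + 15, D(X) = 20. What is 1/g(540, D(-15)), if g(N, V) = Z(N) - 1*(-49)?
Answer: 1/604 ≈ 0.0016556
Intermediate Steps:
Z(U) = 15 + U
g(N, V) = 64 + N (g(N, V) = (15 + N) - 1*(-49) = (15 + N) + 49 = 64 + N)
1/g(540, D(-15)) = 1/(64 + 540) = 1/604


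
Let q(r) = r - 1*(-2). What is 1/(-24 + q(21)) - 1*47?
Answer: -48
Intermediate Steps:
q(r) = 2 + r (q(r) = r + 2 = 2 + r)
1/(-24 + q(21)) - 1*47 = 1/(-24 + (2 + 21)) - 1*47 = 1/(-24 + 23) - 47 = 1/(-1) - 47 = -1 - 47 = -48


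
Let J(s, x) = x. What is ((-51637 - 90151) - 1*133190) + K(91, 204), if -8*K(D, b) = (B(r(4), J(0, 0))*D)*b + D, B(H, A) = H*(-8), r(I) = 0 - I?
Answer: -2793963/8 ≈ -3.4925e+5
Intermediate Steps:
r(I) = -I
B(H, A) = -8*H
K(D, b) = -D/8 - 4*D*b (K(D, b) = -(((-(-8)*4)*D)*b + D)/8 = -(((-8*(-4))*D)*b + D)/8 = -((32*D)*b + D)/8 = -(32*D*b + D)/8 = -(D + 32*D*b)/8 = -D/8 - 4*D*b)
((-51637 - 90151) - 1*133190) + K(91, 204) = ((-51637 - 90151) - 1*133190) - ⅛*91*(1 + 32*204) = (-141788 - 133190) - ⅛*91*(1 + 6528) = -274978 - ⅛*91*6529 = -274978 - 594139/8 = -2793963/8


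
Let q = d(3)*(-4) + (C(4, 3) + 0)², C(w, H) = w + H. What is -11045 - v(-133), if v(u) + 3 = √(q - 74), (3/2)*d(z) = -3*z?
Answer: -11042 - I ≈ -11042.0 - 1.0*I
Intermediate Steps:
d(z) = -2*z (d(z) = 2*(-3*z)/3 = -2*z)
C(w, H) = H + w
q = 73 (q = -2*3*(-4) + ((3 + 4) + 0)² = -6*(-4) + (7 + 0)² = 24 + 7² = 24 + 49 = 73)
v(u) = -3 + I (v(u) = -3 + √(73 - 74) = -3 + √(-1) = -3 + I)
-11045 - v(-133) = -11045 - (-3 + I) = -11045 + (3 - I) = -11042 - I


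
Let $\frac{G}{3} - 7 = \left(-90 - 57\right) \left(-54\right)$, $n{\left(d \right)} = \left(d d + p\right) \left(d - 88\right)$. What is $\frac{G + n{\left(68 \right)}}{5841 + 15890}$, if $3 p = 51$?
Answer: $- \frac{68985}{21731} \approx -3.1745$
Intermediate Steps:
$p = 17$ ($p = \frac{1}{3} \cdot 51 = 17$)
$n{\left(d \right)} = \left(-88 + d\right) \left(17 + d^{2}\right)$ ($n{\left(d \right)} = \left(d d + 17\right) \left(d - 88\right) = \left(d^{2} + 17\right) \left(-88 + d\right) = \left(17 + d^{2}\right) \left(-88 + d\right) = \left(-88 + d\right) \left(17 + d^{2}\right)$)
$G = 23835$ ($G = 21 + 3 \left(-90 - 57\right) \left(-54\right) = 21 + 3 \left(\left(-147\right) \left(-54\right)\right) = 21 + 3 \cdot 7938 = 21 + 23814 = 23835$)
$\frac{G + n{\left(68 \right)}}{5841 + 15890} = \frac{23835 + \left(-1496 + 68^{3} - 88 \cdot 68^{2} + 17 \cdot 68\right)}{5841 + 15890} = \frac{23835 + \left(-1496 + 314432 - 406912 + 1156\right)}{21731} = \left(23835 + \left(-1496 + 314432 - 406912 + 1156\right)\right) \frac{1}{21731} = \left(23835 - 92820\right) \frac{1}{21731} = \left(-68985\right) \frac{1}{21731} = - \frac{68985}{21731}$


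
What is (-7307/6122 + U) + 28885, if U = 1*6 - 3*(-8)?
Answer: 177010323/6122 ≈ 28914.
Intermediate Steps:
U = 30 (U = 6 + 24 = 30)
(-7307/6122 + U) + 28885 = (-7307/6122 + 30) + 28885 = 176353/6122 + 28885 = 177010323/6122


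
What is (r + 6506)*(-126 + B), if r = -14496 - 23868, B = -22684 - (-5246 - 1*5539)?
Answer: 383092450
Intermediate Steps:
B = -11899 (B = -22684 - (-5246 - 5539) = -22684 - 1*(-10785) = -22684 + 10785 = -11899)
r = -38364
(r + 6506)*(-126 + B) = (-38364 + 6506)*(-126 - 11899) = -31858*(-12025) = 383092450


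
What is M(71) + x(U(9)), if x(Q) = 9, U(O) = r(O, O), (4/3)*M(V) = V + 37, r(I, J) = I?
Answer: 90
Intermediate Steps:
M(V) = 111/4 + 3*V/4 (M(V) = 3*(V + 37)/4 = 3*(37 + V)/4 = 111/4 + 3*V/4)
U(O) = O
M(71) + x(U(9)) = (111/4 + (3/4)*71) + 9 = (111/4 + 213/4) + 9 = 81 + 9 = 90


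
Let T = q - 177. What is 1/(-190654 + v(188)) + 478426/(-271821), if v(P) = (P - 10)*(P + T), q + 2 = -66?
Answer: -96068212621/54581656800 ≈ -1.7601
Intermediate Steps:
q = -68 (q = -2 - 66 = -68)
T = -245 (T = -68 - 177 = -245)
v(P) = (-245 + P)*(-10 + P) (v(P) = (P - 10)*(P - 245) = (-10 + P)*(-245 + P) = (-245 + P)*(-10 + P))
1/(-190654 + v(188)) + 478426/(-271821) = 1/(-190654 + (2450 + 188² - 255*188)) + 478426/(-271821) = 1/(-190654 + (2450 + 35344 - 47940)) + 478426*(-1/271821) = 1/(-190654 - 10146) - 478426/271821 = 1/(-200800) - 478426/271821 = -1/200800 - 478426/271821 = -96068212621/54581656800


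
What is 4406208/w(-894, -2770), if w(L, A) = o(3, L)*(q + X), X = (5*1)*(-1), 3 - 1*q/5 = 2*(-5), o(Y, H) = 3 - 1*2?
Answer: 367184/5 ≈ 73437.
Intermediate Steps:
o(Y, H) = 1 (o(Y, H) = 3 - 2 = 1)
q = 65 (q = 15 - 10*(-5) = 15 - 5*(-10) = 15 + 50 = 65)
X = -5 (X = 5*(-1) = -5)
w(L, A) = 60 (w(L, A) = 1*(65 - 5) = 1*60 = 60)
4406208/w(-894, -2770) = 4406208/60 = 4406208*(1/60) = 367184/5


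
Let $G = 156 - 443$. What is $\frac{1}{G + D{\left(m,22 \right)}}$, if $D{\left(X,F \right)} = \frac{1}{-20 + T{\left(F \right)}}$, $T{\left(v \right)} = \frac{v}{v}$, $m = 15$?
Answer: $- \frac{19}{5454} \approx -0.0034837$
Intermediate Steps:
$T{\left(v \right)} = 1$
$D{\left(X,F \right)} = - \frac{1}{19}$ ($D{\left(X,F \right)} = \frac{1}{-20 + 1} = \frac{1}{-19} = - \frac{1}{19}$)
$G = -287$ ($G = 156 - 443 = -287$)
$\frac{1}{G + D{\left(m,22 \right)}} = \frac{1}{-287 - \frac{1}{19}} = \frac{1}{- \frac{5454}{19}} = - \frac{19}{5454}$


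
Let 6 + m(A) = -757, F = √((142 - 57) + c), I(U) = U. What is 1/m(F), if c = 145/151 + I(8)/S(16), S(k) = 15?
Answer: -1/763 ≈ -0.0013106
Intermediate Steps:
c = 3383/2265 (c = 145/151 + 8/15 = 3383/2265 ≈ 1.4936)
F = 2*√110932905/2265 (F = √((142 - 57) + 3383/2265) = √(85 + 3383/2265) = √(195908/2265) = 2*√110932905/2265 ≈ 9.3002)
m(A) = -763 (m(A) = -6 - 757 = -763)
1/m(F) = 1/(-763) = -1/763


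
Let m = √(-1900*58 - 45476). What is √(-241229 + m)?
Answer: √(-241229 + 2*I*√38919) ≈ 0.402 + 491.15*I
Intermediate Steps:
m = 2*I*√38919 (m = √(-110200 - 45476) = √(-155676) = 2*I*√38919 ≈ 394.56*I)
√(-241229 + m) = √(-241229 + 2*I*√38919)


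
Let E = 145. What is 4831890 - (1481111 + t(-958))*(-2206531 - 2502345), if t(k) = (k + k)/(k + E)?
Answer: 5670174168057854/813 ≈ 6.9744e+12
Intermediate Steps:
t(k) = 2*k/(145 + k) (t(k) = (k + k)/(k + 145) = (2*k)/(145 + k) = 2*k/(145 + k))
4831890 - (1481111 + t(-958))*(-2206531 - 2502345) = 4831890 - (1481111 + 2*(-958)/(145 - 958))*(-2206531 - 2502345) = 4831890 - (1481111 + 2*(-958)/(-813))*(-4708876) = 4831890 - (1481111 + 2*(-958)*(-1/813))*(-4708876) = 4831890 - (1481111 + 1916/813)*(-4708876) = 4831890 - 1204145159*(-4708876)/813 = 4831890 - 1*(-5670170239731284/813) = 4831890 + 5670170239731284/813 = 5670174168057854/813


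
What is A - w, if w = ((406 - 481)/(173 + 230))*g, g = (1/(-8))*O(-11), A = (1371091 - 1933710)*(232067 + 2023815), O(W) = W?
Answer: -4091907489663767/3224 ≈ -1.2692e+12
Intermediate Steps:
A = -1269202074958 (A = -562619*2255882 = -1269202074958)
g = 11/8 (g = (1/(-8))*(-11) = (1*(-⅛))*(-11) = -⅛*(-11) = 11/8 ≈ 1.3750)
w = -825/3224 (w = ((406 - 481)/(173 + 230))*(11/8) = -75/403*(11/8) = -75*1/403*(11/8) = -75/403*11/8 = -825/3224 ≈ -0.25589)
A - w = -1269202074958 - 1*(-825/3224) = -1269202074958 + 825/3224 = -4091907489663767/3224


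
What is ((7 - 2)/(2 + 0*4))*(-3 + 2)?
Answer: -5/2 ≈ -2.5000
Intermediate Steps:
((7 - 2)/(2 + 0*4))*(-3 + 2) = (5/(2 + 0))*(-1) = (5/2)*(-1) = -5/2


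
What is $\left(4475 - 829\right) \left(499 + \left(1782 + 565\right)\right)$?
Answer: $10376516$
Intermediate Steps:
$\left(4475 - 829\right) \left(499 + \left(1782 + 565\right)\right) = 3646 \left(499 + 2347\right) = 3646 \cdot 2846 = 10376516$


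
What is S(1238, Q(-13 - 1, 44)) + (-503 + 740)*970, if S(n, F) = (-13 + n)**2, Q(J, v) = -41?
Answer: 1730515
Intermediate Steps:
S(1238, Q(-13 - 1, 44)) + (-503 + 740)*970 = (-13 + 1238)**2 + (-503 + 740)*970 = 1225**2 + 237*970 = 1500625 + 229890 = 1730515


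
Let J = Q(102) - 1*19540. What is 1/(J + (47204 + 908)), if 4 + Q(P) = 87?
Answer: 1/28655 ≈ 3.4898e-5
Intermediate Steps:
Q(P) = 83 (Q(P) = -4 + 87 = 83)
J = -19457 (J = 83 - 1*19540 = 83 - 19540 = -19457)
1/(J + (47204 + 908)) = 1/(-19457 + (47204 + 908)) = 1/(-19457 + 48112) = 1/28655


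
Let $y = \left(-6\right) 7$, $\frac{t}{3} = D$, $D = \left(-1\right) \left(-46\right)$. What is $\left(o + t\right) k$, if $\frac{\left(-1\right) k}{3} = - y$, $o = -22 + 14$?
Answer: $-16380$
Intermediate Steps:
$D = 46$
$t = 138$ ($t = 3 \cdot 46 = 138$)
$o = -8$
$y = -42$
$k = -126$ ($k = - 3 \left(\left(-1\right) \left(-42\right)\right) = \left(-3\right) 42 = -126$)
$\left(o + t\right) k = \left(-8 + 138\right) \left(-126\right) = 130 \left(-126\right) = -16380$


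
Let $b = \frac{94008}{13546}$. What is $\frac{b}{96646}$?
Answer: $\frac{23502}{327291679} \approx 7.1808 \cdot 10^{-5}$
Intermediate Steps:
$b = \frac{47004}{6773}$ ($b = 94008 \cdot \frac{1}{13546} = \frac{47004}{6773} \approx 6.9399$)
$\frac{b}{96646} = \frac{47004}{6773 \cdot 96646} = \frac{47004}{6773} \cdot \frac{1}{96646} = \frac{23502}{327291679}$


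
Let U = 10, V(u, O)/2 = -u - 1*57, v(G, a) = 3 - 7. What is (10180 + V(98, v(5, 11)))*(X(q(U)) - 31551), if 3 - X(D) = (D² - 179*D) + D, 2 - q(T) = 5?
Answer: -316738170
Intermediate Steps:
v(G, a) = -4
V(u, O) = -114 - 2*u (V(u, O) = 2*(-u - 1*57) = 2*(-u - 57) = 2*(-57 - u) = -114 - 2*u)
q(T) = -3 (q(T) = 2 - 1*5 = 2 - 5 = -3)
X(D) = 3 - D² + 178*D (X(D) = 3 - ((D² - 179*D) + D) = 3 - (D² - 178*D) = 3 + (-D² + 178*D) = 3 - D² + 178*D)
(10180 + V(98, v(5, 11)))*(X(q(U)) - 31551) = (10180 + (-114 - 2*98))*((3 - 1*(-3)² + 178*(-3)) - 31551) = (10180 + (-114 - 196))*((3 - 1*9 - 534) - 31551) = (10180 - 310)*((3 - 9 - 534) - 31551) = 9870*(-540 - 31551) = 9870*(-32091) = -316738170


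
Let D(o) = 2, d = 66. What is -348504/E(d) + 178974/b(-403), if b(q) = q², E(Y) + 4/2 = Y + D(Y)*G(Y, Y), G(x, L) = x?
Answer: -14141276808/7958041 ≈ -1777.0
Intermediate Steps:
E(Y) = -2 + 3*Y (E(Y) = -2 + (Y + 2*Y) = -2 + 3*Y)
-348504/E(d) + 178974/b(-403) = -348504/(-2 + 3*66) + 178974/((-403)²) = -348504/(-2 + 198) + 178974/162409 = -348504/196 + 178974*(1/162409) = -348504*1/196 + 178974/162409 = -87126/49 + 178974/162409 = -14141276808/7958041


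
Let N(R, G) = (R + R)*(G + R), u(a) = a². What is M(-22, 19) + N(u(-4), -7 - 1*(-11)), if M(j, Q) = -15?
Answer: 625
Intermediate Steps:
N(R, G) = 2*R*(G + R) (N(R, G) = (2*R)*(G + R) = 2*R*(G + R))
M(-22, 19) + N(u(-4), -7 - 1*(-11)) = -15 + 2*(-4)²*((-7 - 1*(-11)) + (-4)²) = -15 + 2*16*((-7 + 11) + 16) = -15 + 2*16*(4 + 16) = -15 + 2*16*20 = -15 + 640 = 625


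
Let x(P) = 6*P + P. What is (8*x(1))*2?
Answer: 112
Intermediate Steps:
x(P) = 7*P
(8*x(1))*2 = (8*(7*1))*2 = (8*7)*2 = 56*2 = 112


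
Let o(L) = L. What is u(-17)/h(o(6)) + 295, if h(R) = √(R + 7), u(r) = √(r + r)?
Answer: 295 + I*√442/13 ≈ 295.0 + 1.6172*I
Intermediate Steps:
u(r) = √2*√r (u(r) = √(2*r) = √2*√r)
h(R) = √(7 + R)
u(-17)/h(o(6)) + 295 = (√2*√(-17))/(√(7 + 6)) + 295 = (√2*(I*√17))/(√13) + 295 = (I*√34)*(√13/13) + 295 = I*√442/13 + 295 = 295 + I*√442/13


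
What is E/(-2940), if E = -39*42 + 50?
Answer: 397/735 ≈ 0.54014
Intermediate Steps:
E = -1588 (E = -1638 + 50 = -1588)
E/(-2940) = -1588/(-2940) = -1588*(-1/2940) = 397/735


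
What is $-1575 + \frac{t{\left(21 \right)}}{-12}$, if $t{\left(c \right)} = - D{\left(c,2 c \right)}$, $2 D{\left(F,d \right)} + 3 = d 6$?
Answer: $- \frac{12517}{8} \approx -1564.6$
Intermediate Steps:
$D{\left(F,d \right)} = - \frac{3}{2} + 3 d$ ($D{\left(F,d \right)} = - \frac{3}{2} + \frac{d 6}{2} = - \frac{3}{2} + \frac{6 d}{2} = - \frac{3}{2} + 3 d$)
$t{\left(c \right)} = \frac{3}{2} - 6 c$ ($t{\left(c \right)} = - (- \frac{3}{2} + 3 \cdot 2 c) = - (- \frac{3}{2} + 6 c) = \frac{3}{2} - 6 c$)
$-1575 + \frac{t{\left(21 \right)}}{-12} = -1575 + \frac{\frac{3}{2} - 126}{-12} = -1575 + \left(\frac{3}{2} - 126\right) \left(- \frac{1}{12}\right) = -1575 - - \frac{83}{8} = -1575 + \frac{83}{8} = - \frac{12517}{8}$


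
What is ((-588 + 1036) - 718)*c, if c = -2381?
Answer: 642870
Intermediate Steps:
((-588 + 1036) - 718)*c = ((-588 + 1036) - 718)*(-2381) = (448 - 718)*(-2381) = -270*(-2381) = 642870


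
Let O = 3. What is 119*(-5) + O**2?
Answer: -586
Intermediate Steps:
119*(-5) + O**2 = 119*(-5) + 3**2 = -595 + 9 = -586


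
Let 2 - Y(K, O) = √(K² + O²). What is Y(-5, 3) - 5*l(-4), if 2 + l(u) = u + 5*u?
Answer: 132 - √34 ≈ 126.17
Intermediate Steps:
l(u) = -2 + 6*u (l(u) = -2 + (u + 5*u) = -2 + 6*u)
Y(K, O) = 2 - √(K² + O²)
Y(-5, 3) - 5*l(-4) = (2 - √((-5)² + 3²)) - 5*(-2 + 6*(-4)) = (2 - √(25 + 9)) - 5*(-2 - 24) = (2 - √34) - 5*(-26) = (2 - √34) + 130 = 132 - √34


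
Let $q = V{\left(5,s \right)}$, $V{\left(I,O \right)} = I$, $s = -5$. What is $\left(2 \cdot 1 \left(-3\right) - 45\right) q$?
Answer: $-255$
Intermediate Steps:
$q = 5$
$\left(2 \cdot 1 \left(-3\right) - 45\right) q = \left(2 \cdot 1 \left(-3\right) - 45\right) 5 = \left(2 \left(-3\right) - 45\right) 5 = \left(-6 - 45\right) 5 = \left(-51\right) 5 = -255$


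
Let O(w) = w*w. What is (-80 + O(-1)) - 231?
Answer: -310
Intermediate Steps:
O(w) = w**2
(-80 + O(-1)) - 231 = (-80 + (-1)**2) - 231 = (-80 + 1) - 231 = -79 - 231 = -310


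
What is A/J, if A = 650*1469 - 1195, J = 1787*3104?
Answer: 953655/5546848 ≈ 0.17193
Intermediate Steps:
J = 5546848
A = 953655 (A = 954850 - 1195 = 953655)
A/J = 953655/5546848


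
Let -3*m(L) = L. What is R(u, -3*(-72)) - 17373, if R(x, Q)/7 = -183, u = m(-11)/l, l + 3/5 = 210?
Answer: -18654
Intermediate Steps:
l = 1047/5 (l = -⅗ + 210 = 1047/5 ≈ 209.40)
m(L) = -L/3
u = 55/3141 (u = (-⅓*(-11))/(1047/5) = (11/3)*(5/1047) = 55/3141 ≈ 0.017510)
R(x, Q) = -1281 (R(x, Q) = 7*(-183) = -1281)
R(u, -3*(-72)) - 17373 = -1281 - 17373 = -18654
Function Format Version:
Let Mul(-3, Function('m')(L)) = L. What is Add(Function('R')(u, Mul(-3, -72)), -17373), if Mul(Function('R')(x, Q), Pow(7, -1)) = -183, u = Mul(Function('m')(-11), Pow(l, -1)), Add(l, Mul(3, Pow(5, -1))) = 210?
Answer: -18654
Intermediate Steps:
l = Rational(1047, 5) (l = Add(Rational(-3, 5), 210) = Rational(1047, 5) ≈ 209.40)
Function('m')(L) = Mul(Rational(-1, 3), L)
u = Rational(55, 3141) (u = Mul(Mul(Rational(-1, 3), -11), Pow(Rational(1047, 5), -1)) = Mul(Rational(11, 3), Rational(5, 1047)) = Rational(55, 3141) ≈ 0.017510)
Function('R')(x, Q) = -1281 (Function('R')(x, Q) = Mul(7, -183) = -1281)
Add(Function('R')(u, Mul(-3, -72)), -17373) = Add(-1281, -17373) = -18654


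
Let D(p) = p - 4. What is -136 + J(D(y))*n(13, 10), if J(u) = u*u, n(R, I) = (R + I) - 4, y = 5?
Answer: -117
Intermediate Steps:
D(p) = -4 + p
n(R, I) = -4 + I + R (n(R, I) = (I + R) - 4 = -4 + I + R)
J(u) = u²
-136 + J(D(y))*n(13, 10) = -136 + (-4 + 5)²*(-4 + 10 + 13) = -136 + 1²*19 = -136 + 1*19 = -136 + 19 = -117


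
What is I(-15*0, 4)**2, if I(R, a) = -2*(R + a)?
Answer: 64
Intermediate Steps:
I(R, a) = -2*R - 2*a
I(-15*0, 4)**2 = (-(-30)*0 - 2*4)**2 = (-2*0 - 8)**2 = (0 - 8)**2 = (-8)**2 = 64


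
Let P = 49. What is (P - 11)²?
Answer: 1444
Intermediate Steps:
(P - 11)² = (49 - 11)² = 38² = 1444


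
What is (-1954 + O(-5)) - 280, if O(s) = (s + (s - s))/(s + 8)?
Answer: -6707/3 ≈ -2235.7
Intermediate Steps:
O(s) = s/(8 + s) (O(s) = (s + 0)/(8 + s) = s/(8 + s))
(-1954 + O(-5)) - 280 = (-1954 - 5/(8 - 5)) - 280 = (-1954 - 5/3) - 280 = -5867/3 - 280 = -6707/3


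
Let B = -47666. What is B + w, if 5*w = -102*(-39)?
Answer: -234352/5 ≈ -46870.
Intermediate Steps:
w = 3978/5 (w = (-102*(-39))/5 = (1/5)*3978 = 3978/5 ≈ 795.60)
B + w = -47666 + 3978/5 = -234352/5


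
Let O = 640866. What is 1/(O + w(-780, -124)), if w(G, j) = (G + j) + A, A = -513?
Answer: 1/639449 ≈ 1.5638e-6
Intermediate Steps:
w(G, j) = -513 + G + j (w(G, j) = (G + j) - 513 = -513 + G + j)
1/(O + w(-780, -124)) = 1/(640866 + (-513 - 780 - 124)) = 1/(640866 - 1417) = 1/639449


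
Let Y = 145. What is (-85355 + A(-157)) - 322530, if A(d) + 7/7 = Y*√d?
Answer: -407886 + 145*I*√157 ≈ -4.0789e+5 + 1816.8*I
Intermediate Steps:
A(d) = -1 + 145*√d
(-85355 + A(-157)) - 322530 = (-85355 + (-1 + 145*√(-157))) - 322530 = (-85355 + (-1 + 145*(I*√157))) - 322530 = (-85355 + (-1 + 145*I*√157)) - 322530 = (-85356 + 145*I*√157) - 322530 = -407886 + 145*I*√157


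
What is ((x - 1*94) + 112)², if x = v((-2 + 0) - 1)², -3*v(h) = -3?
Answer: 361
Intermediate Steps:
v(h) = 1 (v(h) = -⅓*(-3) = 1)
x = 1 (x = 1² = 1)
((x - 1*94) + 112)² = ((1 - 1*94) + 112)² = ((1 - 94) + 112)² = (-93 + 112)² = 19² = 361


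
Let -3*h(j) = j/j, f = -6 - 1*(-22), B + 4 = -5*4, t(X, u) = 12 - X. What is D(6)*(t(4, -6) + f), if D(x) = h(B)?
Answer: -8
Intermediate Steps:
B = -24 (B = -4 - 5*4 = -4 - 20 = -24)
f = 16 (f = -6 + 22 = 16)
h(j) = -1/3 (h(j) = -j/(3*j) = -1/3*1 = -1/3)
D(x) = -1/3
D(6)*(t(4, -6) + f) = -((12 - 1*4) + 16)/3 = -((12 - 4) + 16)/3 = -(8 + 16)/3 = -1/3*24 = -8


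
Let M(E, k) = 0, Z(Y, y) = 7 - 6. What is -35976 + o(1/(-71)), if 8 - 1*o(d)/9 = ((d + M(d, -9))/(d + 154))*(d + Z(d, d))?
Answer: -27870228042/776243 ≈ -35904.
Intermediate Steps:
Z(Y, y) = 1
o(d) = 72 - 9*d*(1 + d)/(154 + d) (o(d) = 72 - 9*(d + 0)/(d + 154)*(d + 1) = 72 - 9*d/(154 + d)*(1 + d) = 72 - 9*d*(1 + d)/(154 + d))
-35976 + o(1/(-71)) = -35976 + 9*(1232 - (1/(-71))² + 7/(-71))/(154 + 1/(-71)) = -35976 + 9*(1232 - (-1/71)² + 7*(-1/71))/(154 - 1/71) = -35976 + 9*(1232 - 1*1/5041 - 7/71)/(10933/71) = -35976 + 9*(71/10933)*(1232 - 1/5041 - 7/71) = -35976 + 9*(71/10933)*(6210014/5041) = -35976 + 55890126/776243 = -27870228042/776243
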